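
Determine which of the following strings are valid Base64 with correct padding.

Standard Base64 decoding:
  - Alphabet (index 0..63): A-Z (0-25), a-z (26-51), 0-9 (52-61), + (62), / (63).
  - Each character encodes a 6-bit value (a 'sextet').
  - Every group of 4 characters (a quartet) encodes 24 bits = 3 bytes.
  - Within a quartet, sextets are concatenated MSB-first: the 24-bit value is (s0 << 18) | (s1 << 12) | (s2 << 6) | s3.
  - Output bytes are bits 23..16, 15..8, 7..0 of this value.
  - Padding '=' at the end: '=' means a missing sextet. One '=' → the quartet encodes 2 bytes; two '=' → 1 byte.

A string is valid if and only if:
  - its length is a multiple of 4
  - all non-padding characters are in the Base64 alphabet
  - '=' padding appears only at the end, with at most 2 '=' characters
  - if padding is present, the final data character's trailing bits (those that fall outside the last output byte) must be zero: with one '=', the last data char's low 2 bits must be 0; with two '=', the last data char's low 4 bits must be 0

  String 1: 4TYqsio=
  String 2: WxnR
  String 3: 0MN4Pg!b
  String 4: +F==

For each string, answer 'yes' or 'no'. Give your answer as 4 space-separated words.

Answer: yes yes no no

Derivation:
String 1: '4TYqsio=' → valid
String 2: 'WxnR' → valid
String 3: '0MN4Pg!b' → invalid (bad char(s): ['!'])
String 4: '+F==' → invalid (bad trailing bits)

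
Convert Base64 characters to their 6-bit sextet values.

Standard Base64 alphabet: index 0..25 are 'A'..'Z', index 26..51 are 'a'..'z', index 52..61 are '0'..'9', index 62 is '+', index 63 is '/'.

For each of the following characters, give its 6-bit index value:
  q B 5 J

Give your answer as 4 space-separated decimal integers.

'q': a..z range, 26 + ord('q') − ord('a') = 42
'B': A..Z range, ord('B') − ord('A') = 1
'5': 0..9 range, 52 + ord('5') − ord('0') = 57
'J': A..Z range, ord('J') − ord('A') = 9

Answer: 42 1 57 9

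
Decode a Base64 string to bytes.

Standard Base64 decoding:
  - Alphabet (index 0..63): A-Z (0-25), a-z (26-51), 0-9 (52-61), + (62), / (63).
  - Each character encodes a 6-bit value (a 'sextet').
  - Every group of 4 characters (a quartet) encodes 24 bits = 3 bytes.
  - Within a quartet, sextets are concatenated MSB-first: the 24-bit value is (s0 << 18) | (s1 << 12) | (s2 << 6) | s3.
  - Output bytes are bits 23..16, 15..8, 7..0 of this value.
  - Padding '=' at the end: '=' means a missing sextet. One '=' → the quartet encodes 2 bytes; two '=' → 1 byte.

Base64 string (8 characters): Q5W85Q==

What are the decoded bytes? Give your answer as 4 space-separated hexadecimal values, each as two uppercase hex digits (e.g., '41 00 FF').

After char 0 ('Q'=16): chars_in_quartet=1 acc=0x10 bytes_emitted=0
After char 1 ('5'=57): chars_in_quartet=2 acc=0x439 bytes_emitted=0
After char 2 ('W'=22): chars_in_quartet=3 acc=0x10E56 bytes_emitted=0
After char 3 ('8'=60): chars_in_quartet=4 acc=0x4395BC -> emit 43 95 BC, reset; bytes_emitted=3
After char 4 ('5'=57): chars_in_quartet=1 acc=0x39 bytes_emitted=3
After char 5 ('Q'=16): chars_in_quartet=2 acc=0xE50 bytes_emitted=3
Padding '==': partial quartet acc=0xE50 -> emit E5; bytes_emitted=4

Answer: 43 95 BC E5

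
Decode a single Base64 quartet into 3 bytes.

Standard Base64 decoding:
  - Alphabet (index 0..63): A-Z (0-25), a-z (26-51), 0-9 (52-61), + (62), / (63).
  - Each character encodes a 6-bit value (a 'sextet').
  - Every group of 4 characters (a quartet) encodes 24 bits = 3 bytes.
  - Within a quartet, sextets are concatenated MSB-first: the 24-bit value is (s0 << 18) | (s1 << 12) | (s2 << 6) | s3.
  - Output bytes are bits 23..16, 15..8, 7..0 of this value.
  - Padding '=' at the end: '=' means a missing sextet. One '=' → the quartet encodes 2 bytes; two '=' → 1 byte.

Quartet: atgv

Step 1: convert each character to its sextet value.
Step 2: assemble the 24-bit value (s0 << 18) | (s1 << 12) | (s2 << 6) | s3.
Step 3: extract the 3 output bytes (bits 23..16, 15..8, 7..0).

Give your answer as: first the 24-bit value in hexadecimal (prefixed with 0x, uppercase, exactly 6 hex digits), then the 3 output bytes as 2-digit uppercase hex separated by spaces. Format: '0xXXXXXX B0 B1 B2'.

Sextets: a=26, t=45, g=32, v=47
24-bit: (26<<18) | (45<<12) | (32<<6) | 47
      = 0x680000 | 0x02D000 | 0x000800 | 0x00002F
      = 0x6AD82F
Bytes: (v>>16)&0xFF=6A, (v>>8)&0xFF=D8, v&0xFF=2F

Answer: 0x6AD82F 6A D8 2F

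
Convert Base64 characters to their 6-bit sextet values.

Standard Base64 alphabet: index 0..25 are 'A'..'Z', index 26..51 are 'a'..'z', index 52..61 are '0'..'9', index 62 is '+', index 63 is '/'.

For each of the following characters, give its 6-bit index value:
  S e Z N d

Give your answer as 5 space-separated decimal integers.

'S': A..Z range, ord('S') − ord('A') = 18
'e': a..z range, 26 + ord('e') − ord('a') = 30
'Z': A..Z range, ord('Z') − ord('A') = 25
'N': A..Z range, ord('N') − ord('A') = 13
'd': a..z range, 26 + ord('d') − ord('a') = 29

Answer: 18 30 25 13 29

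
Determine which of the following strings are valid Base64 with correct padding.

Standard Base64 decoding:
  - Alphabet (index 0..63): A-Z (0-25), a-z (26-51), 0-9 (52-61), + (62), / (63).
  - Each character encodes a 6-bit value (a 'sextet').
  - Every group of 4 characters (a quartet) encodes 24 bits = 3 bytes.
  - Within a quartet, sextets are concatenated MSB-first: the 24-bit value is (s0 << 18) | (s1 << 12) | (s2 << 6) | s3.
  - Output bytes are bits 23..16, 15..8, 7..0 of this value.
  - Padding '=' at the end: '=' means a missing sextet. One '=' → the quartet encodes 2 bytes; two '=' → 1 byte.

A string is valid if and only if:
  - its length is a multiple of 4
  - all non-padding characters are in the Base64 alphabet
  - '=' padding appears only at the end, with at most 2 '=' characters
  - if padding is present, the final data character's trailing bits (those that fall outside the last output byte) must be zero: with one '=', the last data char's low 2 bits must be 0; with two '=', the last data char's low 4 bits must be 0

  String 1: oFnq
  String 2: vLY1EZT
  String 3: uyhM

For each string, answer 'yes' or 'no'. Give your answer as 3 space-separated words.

String 1: 'oFnq' → valid
String 2: 'vLY1EZT' → invalid (len=7 not mult of 4)
String 3: 'uyhM' → valid

Answer: yes no yes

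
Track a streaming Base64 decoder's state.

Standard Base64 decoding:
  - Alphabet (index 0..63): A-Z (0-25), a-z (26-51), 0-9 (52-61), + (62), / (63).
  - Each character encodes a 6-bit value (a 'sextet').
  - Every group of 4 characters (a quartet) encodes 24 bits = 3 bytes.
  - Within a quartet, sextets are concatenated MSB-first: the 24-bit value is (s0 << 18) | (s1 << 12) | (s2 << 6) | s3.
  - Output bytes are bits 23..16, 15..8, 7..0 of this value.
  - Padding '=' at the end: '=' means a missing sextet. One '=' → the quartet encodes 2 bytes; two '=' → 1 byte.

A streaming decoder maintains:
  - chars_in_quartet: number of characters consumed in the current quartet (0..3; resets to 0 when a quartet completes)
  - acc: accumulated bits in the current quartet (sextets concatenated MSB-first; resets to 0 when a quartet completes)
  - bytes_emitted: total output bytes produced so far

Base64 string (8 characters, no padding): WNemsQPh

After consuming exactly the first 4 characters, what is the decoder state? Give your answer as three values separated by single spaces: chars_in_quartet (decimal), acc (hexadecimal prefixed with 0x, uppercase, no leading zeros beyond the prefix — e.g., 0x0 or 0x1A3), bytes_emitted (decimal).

Answer: 0 0x0 3

Derivation:
After char 0 ('W'=22): chars_in_quartet=1 acc=0x16 bytes_emitted=0
After char 1 ('N'=13): chars_in_quartet=2 acc=0x58D bytes_emitted=0
After char 2 ('e'=30): chars_in_quartet=3 acc=0x1635E bytes_emitted=0
After char 3 ('m'=38): chars_in_quartet=4 acc=0x58D7A6 -> emit 58 D7 A6, reset; bytes_emitted=3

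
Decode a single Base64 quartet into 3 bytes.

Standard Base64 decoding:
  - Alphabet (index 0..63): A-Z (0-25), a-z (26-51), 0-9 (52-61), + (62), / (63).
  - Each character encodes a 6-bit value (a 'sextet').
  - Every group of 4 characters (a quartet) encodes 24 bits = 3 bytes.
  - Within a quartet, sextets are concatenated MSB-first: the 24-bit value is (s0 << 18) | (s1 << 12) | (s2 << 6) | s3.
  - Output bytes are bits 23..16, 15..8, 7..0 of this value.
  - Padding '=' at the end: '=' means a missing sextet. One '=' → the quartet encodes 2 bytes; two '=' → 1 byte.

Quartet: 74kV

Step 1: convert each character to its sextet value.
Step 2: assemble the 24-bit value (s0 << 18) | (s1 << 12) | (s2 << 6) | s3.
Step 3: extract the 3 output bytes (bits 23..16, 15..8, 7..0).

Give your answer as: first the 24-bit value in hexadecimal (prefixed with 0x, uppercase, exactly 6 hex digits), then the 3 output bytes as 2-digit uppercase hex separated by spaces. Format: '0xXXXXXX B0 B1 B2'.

Sextets: 7=59, 4=56, k=36, V=21
24-bit: (59<<18) | (56<<12) | (36<<6) | 21
      = 0xEC0000 | 0x038000 | 0x000900 | 0x000015
      = 0xEF8915
Bytes: (v>>16)&0xFF=EF, (v>>8)&0xFF=89, v&0xFF=15

Answer: 0xEF8915 EF 89 15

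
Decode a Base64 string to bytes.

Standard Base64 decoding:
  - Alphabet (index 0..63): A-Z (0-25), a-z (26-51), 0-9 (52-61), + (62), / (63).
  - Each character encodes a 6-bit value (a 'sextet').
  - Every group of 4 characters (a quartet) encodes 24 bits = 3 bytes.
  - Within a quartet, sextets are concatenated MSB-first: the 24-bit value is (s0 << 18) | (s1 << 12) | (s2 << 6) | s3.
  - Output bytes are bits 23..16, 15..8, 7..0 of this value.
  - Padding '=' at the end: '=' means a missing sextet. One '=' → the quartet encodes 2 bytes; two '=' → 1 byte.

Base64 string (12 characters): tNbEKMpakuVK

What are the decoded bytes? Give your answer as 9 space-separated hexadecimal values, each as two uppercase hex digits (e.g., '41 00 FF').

After char 0 ('t'=45): chars_in_quartet=1 acc=0x2D bytes_emitted=0
After char 1 ('N'=13): chars_in_quartet=2 acc=0xB4D bytes_emitted=0
After char 2 ('b'=27): chars_in_quartet=3 acc=0x2D35B bytes_emitted=0
After char 3 ('E'=4): chars_in_quartet=4 acc=0xB4D6C4 -> emit B4 D6 C4, reset; bytes_emitted=3
After char 4 ('K'=10): chars_in_quartet=1 acc=0xA bytes_emitted=3
After char 5 ('M'=12): chars_in_quartet=2 acc=0x28C bytes_emitted=3
After char 6 ('p'=41): chars_in_quartet=3 acc=0xA329 bytes_emitted=3
After char 7 ('a'=26): chars_in_quartet=4 acc=0x28CA5A -> emit 28 CA 5A, reset; bytes_emitted=6
After char 8 ('k'=36): chars_in_quartet=1 acc=0x24 bytes_emitted=6
After char 9 ('u'=46): chars_in_quartet=2 acc=0x92E bytes_emitted=6
After char 10 ('V'=21): chars_in_quartet=3 acc=0x24B95 bytes_emitted=6
After char 11 ('K'=10): chars_in_quartet=4 acc=0x92E54A -> emit 92 E5 4A, reset; bytes_emitted=9

Answer: B4 D6 C4 28 CA 5A 92 E5 4A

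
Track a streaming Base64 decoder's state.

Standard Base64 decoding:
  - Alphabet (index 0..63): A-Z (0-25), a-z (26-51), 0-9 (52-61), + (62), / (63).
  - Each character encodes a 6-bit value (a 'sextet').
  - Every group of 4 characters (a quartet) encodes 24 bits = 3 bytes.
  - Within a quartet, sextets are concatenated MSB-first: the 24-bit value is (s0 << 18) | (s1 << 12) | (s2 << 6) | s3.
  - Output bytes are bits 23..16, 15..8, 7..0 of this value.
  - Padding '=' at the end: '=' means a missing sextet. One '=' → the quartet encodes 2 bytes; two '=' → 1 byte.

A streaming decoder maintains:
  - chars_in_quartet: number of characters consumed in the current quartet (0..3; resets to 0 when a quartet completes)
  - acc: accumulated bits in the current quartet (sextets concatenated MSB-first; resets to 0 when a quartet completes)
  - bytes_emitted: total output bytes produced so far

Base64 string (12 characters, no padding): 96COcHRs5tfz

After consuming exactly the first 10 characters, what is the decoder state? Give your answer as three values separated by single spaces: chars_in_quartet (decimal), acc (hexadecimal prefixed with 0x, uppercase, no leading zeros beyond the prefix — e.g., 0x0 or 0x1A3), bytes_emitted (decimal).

Answer: 2 0xE6D 6

Derivation:
After char 0 ('9'=61): chars_in_quartet=1 acc=0x3D bytes_emitted=0
After char 1 ('6'=58): chars_in_quartet=2 acc=0xF7A bytes_emitted=0
After char 2 ('C'=2): chars_in_quartet=3 acc=0x3DE82 bytes_emitted=0
After char 3 ('O'=14): chars_in_quartet=4 acc=0xF7A08E -> emit F7 A0 8E, reset; bytes_emitted=3
After char 4 ('c'=28): chars_in_quartet=1 acc=0x1C bytes_emitted=3
After char 5 ('H'=7): chars_in_quartet=2 acc=0x707 bytes_emitted=3
After char 6 ('R'=17): chars_in_quartet=3 acc=0x1C1D1 bytes_emitted=3
After char 7 ('s'=44): chars_in_quartet=4 acc=0x70746C -> emit 70 74 6C, reset; bytes_emitted=6
After char 8 ('5'=57): chars_in_quartet=1 acc=0x39 bytes_emitted=6
After char 9 ('t'=45): chars_in_quartet=2 acc=0xE6D bytes_emitted=6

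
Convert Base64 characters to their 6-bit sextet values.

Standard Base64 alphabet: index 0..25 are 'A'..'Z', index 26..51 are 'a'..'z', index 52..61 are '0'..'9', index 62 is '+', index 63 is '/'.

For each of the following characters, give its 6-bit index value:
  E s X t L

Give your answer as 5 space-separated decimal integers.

'E': A..Z range, ord('E') − ord('A') = 4
's': a..z range, 26 + ord('s') − ord('a') = 44
'X': A..Z range, ord('X') − ord('A') = 23
't': a..z range, 26 + ord('t') − ord('a') = 45
'L': A..Z range, ord('L') − ord('A') = 11

Answer: 4 44 23 45 11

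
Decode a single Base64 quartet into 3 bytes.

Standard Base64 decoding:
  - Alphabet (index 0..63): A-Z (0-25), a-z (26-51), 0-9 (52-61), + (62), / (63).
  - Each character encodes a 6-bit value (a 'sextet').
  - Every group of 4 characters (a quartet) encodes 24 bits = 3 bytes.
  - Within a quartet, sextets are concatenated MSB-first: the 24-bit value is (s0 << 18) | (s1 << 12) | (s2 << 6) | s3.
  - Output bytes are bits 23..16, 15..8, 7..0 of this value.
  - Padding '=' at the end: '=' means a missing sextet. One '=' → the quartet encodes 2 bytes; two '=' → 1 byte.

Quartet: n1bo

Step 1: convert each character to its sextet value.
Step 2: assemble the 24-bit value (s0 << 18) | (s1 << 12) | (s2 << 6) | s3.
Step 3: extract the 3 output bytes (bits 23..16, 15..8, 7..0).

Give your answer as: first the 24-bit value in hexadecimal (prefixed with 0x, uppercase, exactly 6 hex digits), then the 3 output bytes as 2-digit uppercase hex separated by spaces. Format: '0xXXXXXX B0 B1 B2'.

Sextets: n=39, 1=53, b=27, o=40
24-bit: (39<<18) | (53<<12) | (27<<6) | 40
      = 0x9C0000 | 0x035000 | 0x0006C0 | 0x000028
      = 0x9F56E8
Bytes: (v>>16)&0xFF=9F, (v>>8)&0xFF=56, v&0xFF=E8

Answer: 0x9F56E8 9F 56 E8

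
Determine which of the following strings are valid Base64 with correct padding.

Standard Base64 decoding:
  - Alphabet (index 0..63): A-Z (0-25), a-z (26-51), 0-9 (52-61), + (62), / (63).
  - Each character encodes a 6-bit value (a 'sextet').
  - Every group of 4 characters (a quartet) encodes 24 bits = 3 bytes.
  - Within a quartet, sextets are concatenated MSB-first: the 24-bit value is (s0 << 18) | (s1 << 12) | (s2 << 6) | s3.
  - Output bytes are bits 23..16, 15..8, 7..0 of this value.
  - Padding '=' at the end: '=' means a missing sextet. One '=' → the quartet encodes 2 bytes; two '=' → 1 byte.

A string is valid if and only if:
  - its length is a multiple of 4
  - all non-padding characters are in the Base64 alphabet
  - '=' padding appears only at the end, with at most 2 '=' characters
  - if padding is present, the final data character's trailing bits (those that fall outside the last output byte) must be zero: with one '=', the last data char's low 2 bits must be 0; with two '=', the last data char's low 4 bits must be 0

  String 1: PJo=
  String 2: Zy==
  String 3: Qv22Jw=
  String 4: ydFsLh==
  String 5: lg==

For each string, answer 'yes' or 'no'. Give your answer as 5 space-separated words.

Answer: yes no no no yes

Derivation:
String 1: 'PJo=' → valid
String 2: 'Zy==' → invalid (bad trailing bits)
String 3: 'Qv22Jw=' → invalid (len=7 not mult of 4)
String 4: 'ydFsLh==' → invalid (bad trailing bits)
String 5: 'lg==' → valid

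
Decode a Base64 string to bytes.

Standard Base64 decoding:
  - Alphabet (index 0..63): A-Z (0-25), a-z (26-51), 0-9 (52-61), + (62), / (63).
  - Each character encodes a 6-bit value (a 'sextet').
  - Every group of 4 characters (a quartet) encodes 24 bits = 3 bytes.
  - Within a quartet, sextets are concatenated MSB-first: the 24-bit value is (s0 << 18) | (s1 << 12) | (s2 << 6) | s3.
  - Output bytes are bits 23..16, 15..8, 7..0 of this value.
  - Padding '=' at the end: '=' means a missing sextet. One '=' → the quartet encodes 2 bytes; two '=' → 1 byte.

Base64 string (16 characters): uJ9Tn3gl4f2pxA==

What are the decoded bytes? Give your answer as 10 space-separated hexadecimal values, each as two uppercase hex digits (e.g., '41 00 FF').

Answer: B8 9F 53 9F 78 25 E1 FD A9 C4

Derivation:
After char 0 ('u'=46): chars_in_quartet=1 acc=0x2E bytes_emitted=0
After char 1 ('J'=9): chars_in_quartet=2 acc=0xB89 bytes_emitted=0
After char 2 ('9'=61): chars_in_quartet=3 acc=0x2E27D bytes_emitted=0
After char 3 ('T'=19): chars_in_quartet=4 acc=0xB89F53 -> emit B8 9F 53, reset; bytes_emitted=3
After char 4 ('n'=39): chars_in_quartet=1 acc=0x27 bytes_emitted=3
After char 5 ('3'=55): chars_in_quartet=2 acc=0x9F7 bytes_emitted=3
After char 6 ('g'=32): chars_in_quartet=3 acc=0x27DE0 bytes_emitted=3
After char 7 ('l'=37): chars_in_quartet=4 acc=0x9F7825 -> emit 9F 78 25, reset; bytes_emitted=6
After char 8 ('4'=56): chars_in_quartet=1 acc=0x38 bytes_emitted=6
After char 9 ('f'=31): chars_in_quartet=2 acc=0xE1F bytes_emitted=6
After char 10 ('2'=54): chars_in_quartet=3 acc=0x387F6 bytes_emitted=6
After char 11 ('p'=41): chars_in_quartet=4 acc=0xE1FDA9 -> emit E1 FD A9, reset; bytes_emitted=9
After char 12 ('x'=49): chars_in_quartet=1 acc=0x31 bytes_emitted=9
After char 13 ('A'=0): chars_in_quartet=2 acc=0xC40 bytes_emitted=9
Padding '==': partial quartet acc=0xC40 -> emit C4; bytes_emitted=10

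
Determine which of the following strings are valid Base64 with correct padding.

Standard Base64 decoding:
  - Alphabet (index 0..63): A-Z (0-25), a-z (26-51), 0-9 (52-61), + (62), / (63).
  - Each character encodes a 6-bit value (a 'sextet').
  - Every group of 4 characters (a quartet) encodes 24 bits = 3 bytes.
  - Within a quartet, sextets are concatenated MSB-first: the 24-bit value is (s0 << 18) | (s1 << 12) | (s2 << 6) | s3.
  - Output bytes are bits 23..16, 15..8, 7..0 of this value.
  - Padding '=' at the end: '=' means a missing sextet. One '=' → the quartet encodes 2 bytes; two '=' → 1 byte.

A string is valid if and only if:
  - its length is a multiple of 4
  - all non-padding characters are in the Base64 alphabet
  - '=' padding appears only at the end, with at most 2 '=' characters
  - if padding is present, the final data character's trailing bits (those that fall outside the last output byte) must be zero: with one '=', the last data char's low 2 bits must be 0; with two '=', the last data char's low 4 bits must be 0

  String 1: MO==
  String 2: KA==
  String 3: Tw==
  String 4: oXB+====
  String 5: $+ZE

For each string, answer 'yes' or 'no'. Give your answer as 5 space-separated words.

Answer: no yes yes no no

Derivation:
String 1: 'MO==' → invalid (bad trailing bits)
String 2: 'KA==' → valid
String 3: 'Tw==' → valid
String 4: 'oXB+====' → invalid (4 pad chars (max 2))
String 5: '$+ZE' → invalid (bad char(s): ['$'])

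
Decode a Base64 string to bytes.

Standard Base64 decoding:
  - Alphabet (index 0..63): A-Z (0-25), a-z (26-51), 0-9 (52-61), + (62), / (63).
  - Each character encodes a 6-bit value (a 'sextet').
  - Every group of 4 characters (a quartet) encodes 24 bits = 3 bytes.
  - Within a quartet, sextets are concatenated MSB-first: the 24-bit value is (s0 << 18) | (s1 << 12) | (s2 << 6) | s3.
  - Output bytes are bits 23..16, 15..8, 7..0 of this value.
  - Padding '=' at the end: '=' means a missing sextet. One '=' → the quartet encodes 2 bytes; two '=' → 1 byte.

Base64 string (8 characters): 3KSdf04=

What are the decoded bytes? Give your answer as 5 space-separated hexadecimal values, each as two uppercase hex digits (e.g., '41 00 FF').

After char 0 ('3'=55): chars_in_quartet=1 acc=0x37 bytes_emitted=0
After char 1 ('K'=10): chars_in_quartet=2 acc=0xDCA bytes_emitted=0
After char 2 ('S'=18): chars_in_quartet=3 acc=0x37292 bytes_emitted=0
After char 3 ('d'=29): chars_in_quartet=4 acc=0xDCA49D -> emit DC A4 9D, reset; bytes_emitted=3
After char 4 ('f'=31): chars_in_quartet=1 acc=0x1F bytes_emitted=3
After char 5 ('0'=52): chars_in_quartet=2 acc=0x7F4 bytes_emitted=3
After char 6 ('4'=56): chars_in_quartet=3 acc=0x1FD38 bytes_emitted=3
Padding '=': partial quartet acc=0x1FD38 -> emit 7F 4E; bytes_emitted=5

Answer: DC A4 9D 7F 4E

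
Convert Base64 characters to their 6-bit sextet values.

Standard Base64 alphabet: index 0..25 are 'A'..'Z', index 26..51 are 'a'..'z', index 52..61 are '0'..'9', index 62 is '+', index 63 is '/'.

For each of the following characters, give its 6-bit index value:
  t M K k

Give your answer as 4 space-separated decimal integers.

't': a..z range, 26 + ord('t') − ord('a') = 45
'M': A..Z range, ord('M') − ord('A') = 12
'K': A..Z range, ord('K') − ord('A') = 10
'k': a..z range, 26 + ord('k') − ord('a') = 36

Answer: 45 12 10 36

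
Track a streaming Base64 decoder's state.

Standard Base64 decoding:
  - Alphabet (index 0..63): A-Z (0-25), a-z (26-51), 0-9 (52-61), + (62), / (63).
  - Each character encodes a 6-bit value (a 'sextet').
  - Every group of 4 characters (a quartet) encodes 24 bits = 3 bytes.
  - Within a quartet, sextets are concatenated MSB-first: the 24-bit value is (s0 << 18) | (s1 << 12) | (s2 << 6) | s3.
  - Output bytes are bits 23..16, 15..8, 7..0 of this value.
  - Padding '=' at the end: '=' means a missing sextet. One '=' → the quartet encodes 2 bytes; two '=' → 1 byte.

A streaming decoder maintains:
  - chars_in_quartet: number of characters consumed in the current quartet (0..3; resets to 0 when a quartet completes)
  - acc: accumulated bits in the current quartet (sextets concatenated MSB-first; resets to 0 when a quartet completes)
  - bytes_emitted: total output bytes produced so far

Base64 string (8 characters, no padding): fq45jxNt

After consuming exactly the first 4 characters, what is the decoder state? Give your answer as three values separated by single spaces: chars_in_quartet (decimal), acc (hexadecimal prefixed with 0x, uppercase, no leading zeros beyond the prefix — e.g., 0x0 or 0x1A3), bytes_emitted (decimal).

After char 0 ('f'=31): chars_in_quartet=1 acc=0x1F bytes_emitted=0
After char 1 ('q'=42): chars_in_quartet=2 acc=0x7EA bytes_emitted=0
After char 2 ('4'=56): chars_in_quartet=3 acc=0x1FAB8 bytes_emitted=0
After char 3 ('5'=57): chars_in_quartet=4 acc=0x7EAE39 -> emit 7E AE 39, reset; bytes_emitted=3

Answer: 0 0x0 3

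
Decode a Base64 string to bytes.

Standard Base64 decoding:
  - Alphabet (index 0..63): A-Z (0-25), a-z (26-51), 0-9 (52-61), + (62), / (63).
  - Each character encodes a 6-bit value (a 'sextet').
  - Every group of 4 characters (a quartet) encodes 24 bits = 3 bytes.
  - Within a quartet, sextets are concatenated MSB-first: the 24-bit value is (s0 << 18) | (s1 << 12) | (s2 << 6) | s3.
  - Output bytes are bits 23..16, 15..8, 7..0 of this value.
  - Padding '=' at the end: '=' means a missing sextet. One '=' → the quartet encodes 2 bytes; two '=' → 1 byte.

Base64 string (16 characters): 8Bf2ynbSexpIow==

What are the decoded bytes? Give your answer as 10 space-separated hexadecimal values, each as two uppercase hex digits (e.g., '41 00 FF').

Answer: F0 17 F6 CA 76 D2 7B 1A 48 A3

Derivation:
After char 0 ('8'=60): chars_in_quartet=1 acc=0x3C bytes_emitted=0
After char 1 ('B'=1): chars_in_quartet=2 acc=0xF01 bytes_emitted=0
After char 2 ('f'=31): chars_in_quartet=3 acc=0x3C05F bytes_emitted=0
After char 3 ('2'=54): chars_in_quartet=4 acc=0xF017F6 -> emit F0 17 F6, reset; bytes_emitted=3
After char 4 ('y'=50): chars_in_quartet=1 acc=0x32 bytes_emitted=3
After char 5 ('n'=39): chars_in_quartet=2 acc=0xCA7 bytes_emitted=3
After char 6 ('b'=27): chars_in_quartet=3 acc=0x329DB bytes_emitted=3
After char 7 ('S'=18): chars_in_quartet=4 acc=0xCA76D2 -> emit CA 76 D2, reset; bytes_emitted=6
After char 8 ('e'=30): chars_in_quartet=1 acc=0x1E bytes_emitted=6
After char 9 ('x'=49): chars_in_quartet=2 acc=0x7B1 bytes_emitted=6
After char 10 ('p'=41): chars_in_quartet=3 acc=0x1EC69 bytes_emitted=6
After char 11 ('I'=8): chars_in_quartet=4 acc=0x7B1A48 -> emit 7B 1A 48, reset; bytes_emitted=9
After char 12 ('o'=40): chars_in_quartet=1 acc=0x28 bytes_emitted=9
After char 13 ('w'=48): chars_in_quartet=2 acc=0xA30 bytes_emitted=9
Padding '==': partial quartet acc=0xA30 -> emit A3; bytes_emitted=10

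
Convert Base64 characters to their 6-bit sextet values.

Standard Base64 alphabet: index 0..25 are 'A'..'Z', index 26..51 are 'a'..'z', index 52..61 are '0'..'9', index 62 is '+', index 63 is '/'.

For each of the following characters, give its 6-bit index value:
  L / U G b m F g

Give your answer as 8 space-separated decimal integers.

'L': A..Z range, ord('L') − ord('A') = 11
'/': index 63
'U': A..Z range, ord('U') − ord('A') = 20
'G': A..Z range, ord('G') − ord('A') = 6
'b': a..z range, 26 + ord('b') − ord('a') = 27
'm': a..z range, 26 + ord('m') − ord('a') = 38
'F': A..Z range, ord('F') − ord('A') = 5
'g': a..z range, 26 + ord('g') − ord('a') = 32

Answer: 11 63 20 6 27 38 5 32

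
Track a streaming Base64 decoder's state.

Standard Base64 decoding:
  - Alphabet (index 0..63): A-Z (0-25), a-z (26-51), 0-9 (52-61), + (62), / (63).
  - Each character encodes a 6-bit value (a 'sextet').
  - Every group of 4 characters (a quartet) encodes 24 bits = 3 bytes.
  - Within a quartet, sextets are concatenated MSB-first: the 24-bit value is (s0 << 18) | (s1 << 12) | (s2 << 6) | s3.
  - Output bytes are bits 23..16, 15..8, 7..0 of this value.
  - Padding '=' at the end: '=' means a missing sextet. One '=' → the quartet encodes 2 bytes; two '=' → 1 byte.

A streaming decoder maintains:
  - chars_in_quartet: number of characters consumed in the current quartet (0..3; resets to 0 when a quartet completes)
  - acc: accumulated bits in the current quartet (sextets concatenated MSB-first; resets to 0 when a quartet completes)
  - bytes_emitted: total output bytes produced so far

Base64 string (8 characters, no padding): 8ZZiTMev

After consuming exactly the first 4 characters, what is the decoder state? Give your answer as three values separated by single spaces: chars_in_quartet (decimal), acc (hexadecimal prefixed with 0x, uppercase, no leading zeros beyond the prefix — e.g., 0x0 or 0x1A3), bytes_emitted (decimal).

Answer: 0 0x0 3

Derivation:
After char 0 ('8'=60): chars_in_quartet=1 acc=0x3C bytes_emitted=0
After char 1 ('Z'=25): chars_in_quartet=2 acc=0xF19 bytes_emitted=0
After char 2 ('Z'=25): chars_in_quartet=3 acc=0x3C659 bytes_emitted=0
After char 3 ('i'=34): chars_in_quartet=4 acc=0xF19662 -> emit F1 96 62, reset; bytes_emitted=3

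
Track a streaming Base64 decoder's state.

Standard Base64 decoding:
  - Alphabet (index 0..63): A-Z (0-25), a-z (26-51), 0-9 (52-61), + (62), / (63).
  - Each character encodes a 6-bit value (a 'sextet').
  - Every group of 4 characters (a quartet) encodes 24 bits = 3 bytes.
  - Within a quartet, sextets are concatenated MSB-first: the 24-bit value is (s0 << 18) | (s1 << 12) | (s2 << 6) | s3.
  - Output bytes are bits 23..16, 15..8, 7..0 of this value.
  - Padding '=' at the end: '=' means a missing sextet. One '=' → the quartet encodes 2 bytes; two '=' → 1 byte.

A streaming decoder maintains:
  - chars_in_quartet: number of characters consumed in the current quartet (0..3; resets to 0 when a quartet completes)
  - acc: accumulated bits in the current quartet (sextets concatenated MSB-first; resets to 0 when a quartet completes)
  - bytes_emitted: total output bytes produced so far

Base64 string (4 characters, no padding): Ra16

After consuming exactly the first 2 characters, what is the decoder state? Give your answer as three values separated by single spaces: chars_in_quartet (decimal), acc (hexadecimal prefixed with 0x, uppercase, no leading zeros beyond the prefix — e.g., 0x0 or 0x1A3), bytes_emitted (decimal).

Answer: 2 0x45A 0

Derivation:
After char 0 ('R'=17): chars_in_quartet=1 acc=0x11 bytes_emitted=0
After char 1 ('a'=26): chars_in_quartet=2 acc=0x45A bytes_emitted=0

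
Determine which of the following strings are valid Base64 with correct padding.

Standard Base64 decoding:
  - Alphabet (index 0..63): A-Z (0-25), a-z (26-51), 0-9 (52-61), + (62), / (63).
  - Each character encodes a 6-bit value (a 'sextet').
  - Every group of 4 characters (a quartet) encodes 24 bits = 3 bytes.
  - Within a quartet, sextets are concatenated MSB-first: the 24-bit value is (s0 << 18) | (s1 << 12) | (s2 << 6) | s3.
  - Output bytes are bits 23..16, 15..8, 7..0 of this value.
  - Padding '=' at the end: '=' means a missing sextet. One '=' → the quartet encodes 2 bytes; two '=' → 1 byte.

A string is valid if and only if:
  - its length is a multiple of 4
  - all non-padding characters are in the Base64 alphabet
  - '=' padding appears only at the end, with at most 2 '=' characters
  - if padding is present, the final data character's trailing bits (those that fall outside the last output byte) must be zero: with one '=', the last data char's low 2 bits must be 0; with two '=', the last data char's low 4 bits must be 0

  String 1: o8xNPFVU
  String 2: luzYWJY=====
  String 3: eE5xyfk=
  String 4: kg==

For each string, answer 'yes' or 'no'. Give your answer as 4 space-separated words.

String 1: 'o8xNPFVU' → valid
String 2: 'luzYWJY=====' → invalid (5 pad chars (max 2))
String 3: 'eE5xyfk=' → valid
String 4: 'kg==' → valid

Answer: yes no yes yes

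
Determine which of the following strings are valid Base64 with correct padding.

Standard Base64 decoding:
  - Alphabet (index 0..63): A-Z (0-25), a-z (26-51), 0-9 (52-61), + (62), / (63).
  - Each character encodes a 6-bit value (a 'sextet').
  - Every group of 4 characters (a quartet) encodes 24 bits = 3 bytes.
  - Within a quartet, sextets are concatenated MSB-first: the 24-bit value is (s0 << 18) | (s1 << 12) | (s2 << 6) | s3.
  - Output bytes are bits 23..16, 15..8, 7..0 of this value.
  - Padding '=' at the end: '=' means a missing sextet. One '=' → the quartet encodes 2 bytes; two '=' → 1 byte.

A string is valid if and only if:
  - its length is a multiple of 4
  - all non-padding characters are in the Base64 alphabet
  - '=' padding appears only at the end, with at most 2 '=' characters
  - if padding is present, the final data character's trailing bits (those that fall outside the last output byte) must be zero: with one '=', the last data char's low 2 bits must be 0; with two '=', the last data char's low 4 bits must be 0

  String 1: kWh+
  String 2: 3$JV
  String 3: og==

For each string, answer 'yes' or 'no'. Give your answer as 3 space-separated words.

String 1: 'kWh+' → valid
String 2: '3$JV' → invalid (bad char(s): ['$'])
String 3: 'og==' → valid

Answer: yes no yes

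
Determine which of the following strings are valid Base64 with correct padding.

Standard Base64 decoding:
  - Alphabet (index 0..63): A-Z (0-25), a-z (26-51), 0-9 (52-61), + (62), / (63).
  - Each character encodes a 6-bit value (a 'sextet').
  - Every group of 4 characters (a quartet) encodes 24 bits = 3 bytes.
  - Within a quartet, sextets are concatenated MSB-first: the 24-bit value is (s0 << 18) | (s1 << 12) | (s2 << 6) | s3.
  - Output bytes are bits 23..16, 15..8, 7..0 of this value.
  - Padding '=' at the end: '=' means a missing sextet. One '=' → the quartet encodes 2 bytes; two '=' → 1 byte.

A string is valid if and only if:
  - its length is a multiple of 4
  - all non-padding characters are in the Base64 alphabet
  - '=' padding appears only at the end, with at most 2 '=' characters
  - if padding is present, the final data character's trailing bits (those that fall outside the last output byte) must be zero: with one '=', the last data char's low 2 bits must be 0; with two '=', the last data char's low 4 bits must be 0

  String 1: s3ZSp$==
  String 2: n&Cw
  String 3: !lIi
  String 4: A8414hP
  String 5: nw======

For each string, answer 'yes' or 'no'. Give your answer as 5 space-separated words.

Answer: no no no no no

Derivation:
String 1: 's3ZSp$==' → invalid (bad char(s): ['$'])
String 2: 'n&Cw' → invalid (bad char(s): ['&'])
String 3: '!lIi' → invalid (bad char(s): ['!'])
String 4: 'A8414hP' → invalid (len=7 not mult of 4)
String 5: 'nw======' → invalid (6 pad chars (max 2))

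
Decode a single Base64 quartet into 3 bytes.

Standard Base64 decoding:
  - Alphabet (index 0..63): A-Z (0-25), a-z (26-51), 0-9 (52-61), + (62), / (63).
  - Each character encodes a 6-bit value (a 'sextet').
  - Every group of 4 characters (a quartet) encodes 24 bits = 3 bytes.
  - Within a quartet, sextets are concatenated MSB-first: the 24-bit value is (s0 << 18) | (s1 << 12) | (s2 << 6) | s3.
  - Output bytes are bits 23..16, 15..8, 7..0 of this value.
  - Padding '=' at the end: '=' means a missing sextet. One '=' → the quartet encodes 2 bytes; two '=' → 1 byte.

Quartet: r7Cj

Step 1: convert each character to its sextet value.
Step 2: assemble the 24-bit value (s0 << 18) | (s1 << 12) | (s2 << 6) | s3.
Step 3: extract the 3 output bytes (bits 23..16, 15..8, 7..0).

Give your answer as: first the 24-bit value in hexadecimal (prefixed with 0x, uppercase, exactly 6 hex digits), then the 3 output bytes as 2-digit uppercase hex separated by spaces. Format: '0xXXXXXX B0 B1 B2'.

Answer: 0xAFB0A3 AF B0 A3

Derivation:
Sextets: r=43, 7=59, C=2, j=35
24-bit: (43<<18) | (59<<12) | (2<<6) | 35
      = 0xAC0000 | 0x03B000 | 0x000080 | 0x000023
      = 0xAFB0A3
Bytes: (v>>16)&0xFF=AF, (v>>8)&0xFF=B0, v&0xFF=A3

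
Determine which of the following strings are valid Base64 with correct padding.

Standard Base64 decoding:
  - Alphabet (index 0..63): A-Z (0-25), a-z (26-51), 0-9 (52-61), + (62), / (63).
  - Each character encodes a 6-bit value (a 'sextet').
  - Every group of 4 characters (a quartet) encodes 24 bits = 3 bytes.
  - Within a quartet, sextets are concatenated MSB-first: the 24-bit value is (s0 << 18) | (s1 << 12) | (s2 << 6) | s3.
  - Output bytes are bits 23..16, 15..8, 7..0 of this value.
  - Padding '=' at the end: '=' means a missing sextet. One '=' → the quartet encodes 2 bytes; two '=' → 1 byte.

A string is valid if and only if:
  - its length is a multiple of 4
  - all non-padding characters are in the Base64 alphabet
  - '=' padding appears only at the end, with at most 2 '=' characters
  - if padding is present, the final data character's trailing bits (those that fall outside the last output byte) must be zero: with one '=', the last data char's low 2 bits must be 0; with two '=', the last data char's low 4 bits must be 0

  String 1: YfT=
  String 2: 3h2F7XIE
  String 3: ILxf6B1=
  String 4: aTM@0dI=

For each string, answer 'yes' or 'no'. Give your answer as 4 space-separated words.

String 1: 'YfT=' → invalid (bad trailing bits)
String 2: '3h2F7XIE' → valid
String 3: 'ILxf6B1=' → invalid (bad trailing bits)
String 4: 'aTM@0dI=' → invalid (bad char(s): ['@'])

Answer: no yes no no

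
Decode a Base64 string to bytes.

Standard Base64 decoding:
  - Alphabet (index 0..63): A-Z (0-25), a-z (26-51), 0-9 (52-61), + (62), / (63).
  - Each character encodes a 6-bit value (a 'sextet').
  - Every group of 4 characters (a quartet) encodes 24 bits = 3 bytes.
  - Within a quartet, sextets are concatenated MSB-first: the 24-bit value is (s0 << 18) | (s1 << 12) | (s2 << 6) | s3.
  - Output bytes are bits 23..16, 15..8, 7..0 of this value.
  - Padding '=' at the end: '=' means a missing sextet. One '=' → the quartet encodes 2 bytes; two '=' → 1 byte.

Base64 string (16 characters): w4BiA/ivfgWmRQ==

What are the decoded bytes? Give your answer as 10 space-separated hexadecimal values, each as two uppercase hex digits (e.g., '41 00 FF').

After char 0 ('w'=48): chars_in_quartet=1 acc=0x30 bytes_emitted=0
After char 1 ('4'=56): chars_in_quartet=2 acc=0xC38 bytes_emitted=0
After char 2 ('B'=1): chars_in_quartet=3 acc=0x30E01 bytes_emitted=0
After char 3 ('i'=34): chars_in_quartet=4 acc=0xC38062 -> emit C3 80 62, reset; bytes_emitted=3
After char 4 ('A'=0): chars_in_quartet=1 acc=0x0 bytes_emitted=3
After char 5 ('/'=63): chars_in_quartet=2 acc=0x3F bytes_emitted=3
After char 6 ('i'=34): chars_in_quartet=3 acc=0xFE2 bytes_emitted=3
After char 7 ('v'=47): chars_in_quartet=4 acc=0x3F8AF -> emit 03 F8 AF, reset; bytes_emitted=6
After char 8 ('f'=31): chars_in_quartet=1 acc=0x1F bytes_emitted=6
After char 9 ('g'=32): chars_in_quartet=2 acc=0x7E0 bytes_emitted=6
After char 10 ('W'=22): chars_in_quartet=3 acc=0x1F816 bytes_emitted=6
After char 11 ('m'=38): chars_in_quartet=4 acc=0x7E05A6 -> emit 7E 05 A6, reset; bytes_emitted=9
After char 12 ('R'=17): chars_in_quartet=1 acc=0x11 bytes_emitted=9
After char 13 ('Q'=16): chars_in_quartet=2 acc=0x450 bytes_emitted=9
Padding '==': partial quartet acc=0x450 -> emit 45; bytes_emitted=10

Answer: C3 80 62 03 F8 AF 7E 05 A6 45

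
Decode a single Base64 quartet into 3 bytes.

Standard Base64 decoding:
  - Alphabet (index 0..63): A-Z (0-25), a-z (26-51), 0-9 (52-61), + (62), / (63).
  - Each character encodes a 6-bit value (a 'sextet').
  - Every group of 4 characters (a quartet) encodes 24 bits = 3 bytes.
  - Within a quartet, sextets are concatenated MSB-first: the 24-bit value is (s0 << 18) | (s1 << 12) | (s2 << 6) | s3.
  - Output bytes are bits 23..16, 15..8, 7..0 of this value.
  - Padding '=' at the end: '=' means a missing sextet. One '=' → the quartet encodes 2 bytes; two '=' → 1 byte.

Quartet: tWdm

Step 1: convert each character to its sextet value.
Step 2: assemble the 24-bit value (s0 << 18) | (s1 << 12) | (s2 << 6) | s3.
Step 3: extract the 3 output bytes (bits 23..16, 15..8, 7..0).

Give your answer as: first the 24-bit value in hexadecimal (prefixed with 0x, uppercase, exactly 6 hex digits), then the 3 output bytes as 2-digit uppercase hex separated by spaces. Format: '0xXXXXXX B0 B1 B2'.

Answer: 0xB56766 B5 67 66

Derivation:
Sextets: t=45, W=22, d=29, m=38
24-bit: (45<<18) | (22<<12) | (29<<6) | 38
      = 0xB40000 | 0x016000 | 0x000740 | 0x000026
      = 0xB56766
Bytes: (v>>16)&0xFF=B5, (v>>8)&0xFF=67, v&0xFF=66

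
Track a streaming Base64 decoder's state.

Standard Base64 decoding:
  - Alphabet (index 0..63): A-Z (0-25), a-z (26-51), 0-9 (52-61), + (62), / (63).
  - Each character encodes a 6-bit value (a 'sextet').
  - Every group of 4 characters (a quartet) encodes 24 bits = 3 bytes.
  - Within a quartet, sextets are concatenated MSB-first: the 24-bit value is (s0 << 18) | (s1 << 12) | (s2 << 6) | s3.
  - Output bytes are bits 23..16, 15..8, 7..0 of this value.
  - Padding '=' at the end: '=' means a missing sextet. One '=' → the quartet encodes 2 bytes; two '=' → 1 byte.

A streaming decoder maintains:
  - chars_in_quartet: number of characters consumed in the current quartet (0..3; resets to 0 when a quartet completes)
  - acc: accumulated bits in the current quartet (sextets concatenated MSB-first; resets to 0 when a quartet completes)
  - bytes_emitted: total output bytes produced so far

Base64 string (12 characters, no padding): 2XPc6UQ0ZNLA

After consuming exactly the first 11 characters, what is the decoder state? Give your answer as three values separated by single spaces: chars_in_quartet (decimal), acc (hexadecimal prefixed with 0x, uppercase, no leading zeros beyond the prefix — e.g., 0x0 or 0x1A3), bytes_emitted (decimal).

Answer: 3 0x1934B 6

Derivation:
After char 0 ('2'=54): chars_in_quartet=1 acc=0x36 bytes_emitted=0
After char 1 ('X'=23): chars_in_quartet=2 acc=0xD97 bytes_emitted=0
After char 2 ('P'=15): chars_in_quartet=3 acc=0x365CF bytes_emitted=0
After char 3 ('c'=28): chars_in_quartet=4 acc=0xD973DC -> emit D9 73 DC, reset; bytes_emitted=3
After char 4 ('6'=58): chars_in_quartet=1 acc=0x3A bytes_emitted=3
After char 5 ('U'=20): chars_in_quartet=2 acc=0xE94 bytes_emitted=3
After char 6 ('Q'=16): chars_in_quartet=3 acc=0x3A510 bytes_emitted=3
After char 7 ('0'=52): chars_in_quartet=4 acc=0xE94434 -> emit E9 44 34, reset; bytes_emitted=6
After char 8 ('Z'=25): chars_in_quartet=1 acc=0x19 bytes_emitted=6
After char 9 ('N'=13): chars_in_quartet=2 acc=0x64D bytes_emitted=6
After char 10 ('L'=11): chars_in_quartet=3 acc=0x1934B bytes_emitted=6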